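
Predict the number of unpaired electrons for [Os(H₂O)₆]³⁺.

1

Ligand charges: water is neutral. With an overall charge of +3 the osmium centre must be in the +3 oxidation state.
Group 8 minus oxidation state 3 gives a d⁵ configuration.
The spin state decides the count: a 5d ion has a large Δₒ and is invariably low-spin.
An octahedral low-spin d⁵ ion is t₂g⁵e_g⁰, giving 1 unpaired electron.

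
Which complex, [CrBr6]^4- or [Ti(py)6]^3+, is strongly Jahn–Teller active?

[CrBr6]^4-: Summing ligand charges against the −4 overall charge gives an oxidation state of +2 for chromium. Cr sits in group 6, so the d-electron count is 6 − 2 = 4. Bromide is a weak-field ligand for a first-row metal, so the complex is high-spin. The t₂g³e_g¹ (high-spin) configuration has an unevenly filled e_g set; the Jahn–Teller theorem predicts a tetragonal distortion (typically axial elongation) to lift the degeneracy.
[Ti(py)6]^3+: Pyridine is neutral; balancing the +3 overall charge requires Ti(III). Titanium is a group-4 element; Ti(III) is therefore d¹. The d¹ configuration leaves the e_g set evenly filled (or empty) — no strong Jahn–Teller driving force.

[CrBr6]^4-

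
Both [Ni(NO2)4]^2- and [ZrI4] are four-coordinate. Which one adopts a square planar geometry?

[Ni(NO2)4]^2-

For [Ni(NO2)4]^2-: Each nitro (N-bound nitrite) is −1; balancing the −2 overall charge requires Ni(II). Group 10 minus oxidation state 2 gives a d⁸ configuration. Nitro (N-bound nitrite) is a strong-field ligand (high in the spectrochemical series). A 3d d⁸ ion with strong-field ligands gains enough CFSE to favour square planar over tetrahedral. → square planar.
For [ZrI4]: Summing ligand charges against the 0 overall charge gives an oxidation state of +4 for zirconium. Zr sits in group 4, so the d-electron count is 4 − 4 = 0. A d⁰ ion has no crystal-field stabilisation preference between square planar and tetrahedral, so four ligands adopt the sterically favoured tetrahedral geometry. → tetrahedral.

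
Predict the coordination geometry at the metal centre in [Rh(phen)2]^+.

square planar

Summing ligand charges against the +1 overall charge gives an oxidation state of +1 for rhodium.
Group 9 minus oxidation state 1 gives a d⁸ configuration.
Counting donor atoms: 2×1,10-phenanthroline (bidentate) → 4 donors. Coordination number = 4.
A 4d d⁸ ion has a large crystal-field splitting; square planar leaves the high-energy d_{x²−y²} orbital empty and maximises CFSE.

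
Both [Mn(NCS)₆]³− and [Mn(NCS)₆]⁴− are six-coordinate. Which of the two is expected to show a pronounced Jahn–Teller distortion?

[Mn(NCS)₆]³−: Ligand charges: each isothiocyanate is −1. With an overall charge of −3 the manganese centre must be in the +3 oxidation state. Manganese is a group-7 element; Mn(III) is therefore d⁴. Isothiocyanate is a weak-field ligand for a first-row metal, so the complex is high-spin. The t₂g³e_g¹ (high-spin) configuration has an unevenly filled e_g set; the Jahn–Teller theorem predicts a tetragonal distortion (typically axial elongation) to lift the degeneracy.
[Mn(NCS)₆]⁴−: Summing ligand charges against the −4 overall charge gives an oxidation state of +2 for manganese. Mn sits in group 7, so the d-electron count is 7 − 2 = 5. Isothiocyanate is a weak-field ligand for a first-row metal, so the complex is high-spin. The d⁵ configuration leaves the e_g set evenly filled (or empty) — no strong Jahn–Teller driving force.

[Mn(NCS)₆]³−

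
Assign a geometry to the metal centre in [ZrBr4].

tetrahedral

Ligand charges: each bromide is −1. With an overall charge of 0 the zirconium centre must be in the +4 oxidation state.
Zirconium is a group-4 element; Zr(IV) is therefore d⁰.
With 4 monodentate ligands the coordination number is 4.
A d⁰ ion has no crystal-field stabilisation preference between square planar and tetrahedral, so four ligands adopt the sterically favoured tetrahedral geometry.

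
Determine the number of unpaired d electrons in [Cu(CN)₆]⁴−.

Ligand charges: each cyanide is −1. With an overall charge of −4 the copper centre must be in the +2 oxidation state.
Copper is a group-11 element; Cu(II) is therefore d⁹.
In an octahedral field the d⁹ configuration is t₂g⁶e_g³ (only one arrangement possible), giving 1 unpaired electron.

1 unpaired electron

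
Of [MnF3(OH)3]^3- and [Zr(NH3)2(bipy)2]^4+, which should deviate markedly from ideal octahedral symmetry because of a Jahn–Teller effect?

[MnF3(OH)3]^3-: Each fluoride is −1; each hydroxide is −1; balancing the −3 overall charge requires Mn(III). Group 7 minus oxidation state 3 gives a d⁴ configuration. Fluoride and hydroxide are weak-field ligands for a first-row metal, so the complex is high-spin. The t₂g³e_g¹ (high-spin) configuration has an unevenly filled e_g set; the Jahn–Teller theorem predicts a tetragonal distortion (typically axial elongation) to lift the degeneracy.
[Zr(NH3)2(bipy)2]^4+: Ammonia is neutral; 2,2′-bipyridine is neutral; balancing the +4 overall charge requires Zr(IV). Group 4 minus oxidation state 4 gives a d⁰ configuration. The d⁰ configuration leaves the e_g set evenly filled (or empty) — no strong Jahn–Teller driving force.

[MnF3(OH)3]^3-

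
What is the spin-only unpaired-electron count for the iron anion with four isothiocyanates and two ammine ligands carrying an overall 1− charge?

Each isothiocyanate is −1; ammonia is neutral; balancing the −1 overall charge requires Fe(III).
Iron is a group-8 element; Fe(III) is therefore d⁵.
The spin state decides the count: Isothiocyanate is a weak-field ligand for a first-row metal, so the complex is high-spin.
An octahedral high-spin d⁵ ion is t₂g³e_g², giving 5 unpaired electrons.

5 unpaired electrons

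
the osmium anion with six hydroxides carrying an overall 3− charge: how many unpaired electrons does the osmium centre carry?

1 unpaired electron

Each hydroxide is −1; balancing the −3 overall charge requires Os(III).
Osmium is a group-8 element; Os(III) is therefore d⁵.
The spin state decides the count: a 5d ion has a large Δₒ and is invariably low-spin.
An octahedral low-spin d⁵ ion is t₂g⁵e_g⁰, giving 1 unpaired electron.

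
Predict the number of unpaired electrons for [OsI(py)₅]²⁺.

Each iodide is −1; pyridine is neutral; balancing the +2 overall charge requires Os(III).
Os sits in group 8, so the d-electron count is 8 − 3 = 5.
The spin state decides the count: a 5d ion has a large Δₒ and is invariably low-spin.
An octahedral low-spin d⁵ ion is t₂g⁵e_g⁰, giving 1 unpaired electron.

1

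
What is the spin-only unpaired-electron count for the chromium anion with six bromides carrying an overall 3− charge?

Each bromide is −1; balancing the −3 overall charge requires Cr(III).
Cr sits in group 6, so the d-electron count is 6 − 3 = 3.
In an octahedral field the d³ configuration is t₂g³e_g⁰ (only one arrangement possible), giving 3 unpaired electrons.

3 unpaired electrons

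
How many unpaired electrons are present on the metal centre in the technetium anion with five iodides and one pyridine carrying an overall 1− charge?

3 unpaired electrons

Ligand charges: each iodide is −1; pyridine is neutral. With an overall charge of −1 the technetium centre must be in the +4 oxidation state.
Tc sits in group 7, so the d-electron count is 7 − 4 = 3.
In an octahedral field the d³ configuration is t₂g³e_g⁰ (only one arrangement possible), giving 3 unpaired electrons.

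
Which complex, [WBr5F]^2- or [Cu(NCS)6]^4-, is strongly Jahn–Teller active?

[WBr5F]^2-: Each bromide is −1; each fluoride is −1; balancing the −2 overall charge requires W(IV). Tungsten is a group-6 element; W(IV) is therefore d². The d² configuration leaves the e_g set evenly filled (or empty) — no strong Jahn–Teller driving force.
[Cu(NCS)6]^4-: Summing ligand charges against the −4 overall charge gives an oxidation state of +2 for copper. Cu sits in group 11, so the d-electron count is 11 − 2 = 9. The t₂g⁶e_g³ configuration has an unevenly filled e_g set; the Jahn–Teller theorem predicts a tetragonal distortion (typically axial elongation) to lift the degeneracy.

[Cu(NCS)6]^4-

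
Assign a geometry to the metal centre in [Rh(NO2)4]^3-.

square planar

Each nitro (N-bound nitrite) is −1; balancing the −3 overall charge requires Rh(I).
Rh sits in group 9, so the d-electron count is 9 − 1 = 8.
With 4 monodentate ligands the coordination number is 4.
A 4d d⁸ ion has a large crystal-field splitting; square planar leaves the high-energy d_{x²−y²} orbital empty and maximises CFSE.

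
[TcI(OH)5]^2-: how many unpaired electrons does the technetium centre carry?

3 unpaired electrons

Each iodide is −1; each hydroxide is −1; balancing the −2 overall charge requires Tc(IV).
Tc sits in group 7, so the d-electron count is 7 − 4 = 3.
In an octahedral field the d³ configuration is t₂g³e_g⁰ (only one arrangement possible), giving 3 unpaired electrons.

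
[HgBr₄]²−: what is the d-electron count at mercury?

Each bromide is −1; balancing the −2 overall charge requires Hg(II).
Hg sits in group 12, so the d-electron count is 12 − 2 = 10.

d10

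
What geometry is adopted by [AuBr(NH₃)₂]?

trigonal planar

Ligand charges: each bromide is −1; ammonia is neutral. With an overall charge of 0 the gold centre must be in the +1 oxidation state.
Au sits in group 11, so the d-electron count is 11 − 1 = 10.
With 3 monodentate ligands the coordination number is 3.
Three ligands around a d¹⁰ centre minimise repulsion in a trigonal-planar arrangement.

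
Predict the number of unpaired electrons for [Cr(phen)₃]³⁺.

Ligand charges: 1,10-phenanthroline is neutral. With an overall charge of +3 the chromium centre must be in the +3 oxidation state.
Chromium is a group-6 element; Cr(III) is therefore d³.
Counting donor atoms: 3×1,10-phenanthroline (bidentate) → 6 donors. Coordination number = 6.
In an octahedral field the d³ configuration is t₂g³e_g⁰ (only one arrangement possible), giving 3 unpaired electrons.

3 unpaired electrons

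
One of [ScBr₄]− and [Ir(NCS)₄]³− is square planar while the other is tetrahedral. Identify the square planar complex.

For [ScBr₄]−: Summing ligand charges against the −1 overall charge gives an oxidation state of +3 for scandium. Group 3 minus oxidation state 3 gives a d⁰ configuration. A d⁰ ion has no crystal-field stabilisation preference between square planar and tetrahedral, so four ligands adopt the sterically favoured tetrahedral geometry. → tetrahedral.
For [Ir(NCS)₄]³−: Ligand charges: each isothiocyanate is −1. With an overall charge of −3 the iridium centre must be in the +1 oxidation state. Ir sits in group 9, so the d-electron count is 9 − 1 = 8. A 5d d⁸ ion has a large crystal-field splitting; square planar leaves the high-energy d_{x²−y²} orbital empty and maximises CFSE. → square planar.

[Ir(NCS)₄]³−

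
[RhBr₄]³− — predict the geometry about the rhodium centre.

square planar

Summing ligand charges against the −3 overall charge gives an oxidation state of +1 for rhodium.
Rh sits in group 9, so the d-electron count is 9 − 1 = 8.
Coordination number: 4.
A 4d d⁸ ion has a large crystal-field splitting; square planar leaves the high-energy d_{x²−y²} orbital empty and maximises CFSE.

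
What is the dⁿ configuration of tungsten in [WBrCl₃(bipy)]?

Each bromide is −1; each chloride is −1; 2,2′-bipyridine is neutral; balancing the 0 overall charge requires W(IV).
Group 6 minus oxidation state 4 gives a d² configuration.

d2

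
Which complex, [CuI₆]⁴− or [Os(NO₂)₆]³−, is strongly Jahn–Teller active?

[CuI₆]⁴−: Each iodide is −1; balancing the −4 overall charge requires Cu(II). Cu sits in group 11, so the d-electron count is 11 − 2 = 9. The t₂g⁶e_g³ configuration has an unevenly filled e_g set; the Jahn–Teller theorem predicts a tetragonal distortion (typically axial elongation) to lift the degeneracy.
[Os(NO₂)₆]³−: Summing ligand charges against the −3 overall charge gives an oxidation state of +3 for osmium. Group 8 minus oxidation state 3 gives a d⁵ configuration. A 5d ion has a large Δₒ and is invariably low-spin. The d⁵ configuration leaves the e_g set evenly filled (or empty) — no strong Jahn–Teller driving force.

[CuI₆]⁴−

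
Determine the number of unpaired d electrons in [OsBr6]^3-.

1 unpaired electron

Each bromide is −1; balancing the −3 overall charge requires Os(III).
Os sits in group 8, so the d-electron count is 8 − 3 = 5.
The spin state decides the count: a 5d ion has a large Δₒ and is invariably low-spin.
An octahedral low-spin d⁵ ion is t₂g⁵e_g⁰, giving 1 unpaired electron.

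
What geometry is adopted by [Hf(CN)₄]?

tetrahedral

Each cyanide is −1; balancing the 0 overall charge requires Hf(IV).
Hafnium is a group-4 element; Hf(IV) is therefore d⁰.
With 4 monodentate ligands the coordination number is 4.
A d⁰ ion has no crystal-field stabilisation preference between square planar and tetrahedral, so four ligands adopt the sterically favoured tetrahedral geometry.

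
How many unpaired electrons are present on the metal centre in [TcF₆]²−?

Ligand charges: each fluoride is −1. With an overall charge of −2 the technetium centre must be in the +4 oxidation state.
Tc sits in group 7, so the d-electron count is 7 − 4 = 3.
In an octahedral field the d³ configuration is t₂g³e_g⁰ (only one arrangement possible), giving 3 unpaired electrons.

3 unpaired electrons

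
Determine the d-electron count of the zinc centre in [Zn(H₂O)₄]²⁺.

Ligand charges: water is neutral. With an overall charge of +2 the zinc centre must be in the +2 oxidation state.
Zinc is a group-12 element; Zn(II) is therefore d¹⁰.

d¹⁰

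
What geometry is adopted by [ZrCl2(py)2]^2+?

Ligand charges: each chloride is −1; pyridine is neutral. With an overall charge of +2 the zirconium centre must be in the +4 oxidation state.
Zr sits in group 4, so the d-electron count is 4 − 4 = 0.
Coordination number: 4.
A d⁰ ion has no crystal-field stabilisation preference between square planar and tetrahedral, so four ligands adopt the sterically favoured tetrahedral geometry.

tetrahedral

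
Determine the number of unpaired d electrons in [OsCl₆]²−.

2

Ligand charges: each chloride is −1. With an overall charge of −2 the osmium centre must be in the +4 oxidation state.
Osmium is a group-8 element; Os(IV) is therefore d⁴.
The spin state decides the count: a 5d ion has a large Δₒ and is invariably low-spin.
An octahedral low-spin d⁴ ion is t₂g⁴e_g⁰, giving 2 unpaired electrons.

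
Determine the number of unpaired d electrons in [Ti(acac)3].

1

Summing ligand charges against the 0 overall charge gives an oxidation state of +3 for titanium.
Ti sits in group 4, so the d-electron count is 4 − 3 = 1.
Counting donor atoms: 3×acetylacetonate (bidentate) → 6 donors. Coordination number = 6.
In an octahedral field the d¹ configuration is t₂g¹e_g⁰ (only one arrangement possible), giving 1 unpaired electron.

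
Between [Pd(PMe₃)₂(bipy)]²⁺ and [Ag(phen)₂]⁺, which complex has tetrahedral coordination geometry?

[Ag(phen)₂]⁺

For [Pd(PMe₃)₂(bipy)]²⁺: Ligand charges: trimethylphosphine is neutral; 2,2′-bipyridine is neutral. With an overall charge of +2 the palladium centre must be in the +2 oxidation state. Palladium is a group-10 element; Pd(II) is therefore d⁸. A 4d d⁸ ion has a large crystal-field splitting; square planar leaves the high-energy d_{x²−y²} orbital empty and maximises CFSE. → square planar.
For [Ag(phen)₂]⁺: Summing ligand charges against the +1 overall charge gives an oxidation state of +1 for silver. Silver is a group-11 element; Ag(I) is therefore d¹⁰. A d¹⁰ ion has no crystal-field stabilisation preference between square planar and tetrahedral, so four ligands adopt the sterically favoured tetrahedral geometry. → tetrahedral.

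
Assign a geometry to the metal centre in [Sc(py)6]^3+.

Summing ligand charges against the +3 overall charge gives an oxidation state of +3 for scandium.
Sc sits in group 3, so the d-electron count is 3 − 3 = 0.
Coordination number: 6.
Six donors around a single metal centre give an octahedral coordination sphere.

octahedral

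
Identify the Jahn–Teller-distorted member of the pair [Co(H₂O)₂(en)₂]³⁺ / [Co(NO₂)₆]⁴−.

[Co(H₂O)₂(en)₂]³⁺: Ligand charges: water is neutral; ethylenediamine is neutral. With an overall charge of +3 the cobalt centre must be in the +3 oxidation state. Cobalt is a group-9 element; Co(III) is therefore d⁶. Co(III) has an exceptionally large octahedral splitting and is low-spin with essentially every ligand except fluoride. The d⁶ configuration leaves the e_g set evenly filled (or empty) — no strong Jahn–Teller driving force.
[Co(NO₂)₆]⁴−: Summing ligand charges against the −4 overall charge gives an oxidation state of +2 for cobalt. Group 9 minus oxidation state 2 gives a d⁷ configuration. Nitro (N-bound nitrite) is a strong-field ligand (high in the spectrochemical series) for a first-row metal, so the complex is low-spin. The t₂g⁶e_g¹ (low-spin) configuration has an unevenly filled e_g set; the Jahn–Teller theorem predicts a tetragonal distortion (typically axial elongation) to lift the degeneracy.

[Co(NO₂)₆]⁴−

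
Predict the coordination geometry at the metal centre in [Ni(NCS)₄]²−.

tetrahedral

Ligand charges: each isothiocyanate is −1. With an overall charge of −2 the nickel centre must be in the +2 oxidation state.
Group 10 minus oxidation state 2 gives a d⁸ configuration.
Coordination number: 4.
Isothiocyanate is a weak-field ligand.
With weak-field ligands the CFSE gain from square planar is small, so a 3d d⁸ ion takes the sterically preferred tetrahedral geometry.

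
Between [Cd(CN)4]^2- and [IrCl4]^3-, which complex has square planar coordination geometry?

For [Cd(CN)4]^2-: Each cyanide is −1; balancing the −2 overall charge requires Cd(II). Cd sits in group 12, so the d-electron count is 12 − 2 = 10. A d¹⁰ ion has no crystal-field stabilisation preference between square planar and tetrahedral, so four ligands adopt the sterically favoured tetrahedral geometry. → tetrahedral.
For [IrCl4]^3-: Ligand charges: each chloride is −1. With an overall charge of −3 the iridium centre must be in the +1 oxidation state. Ir sits in group 9, so the d-electron count is 9 − 1 = 8. A 5d d⁸ ion has a large crystal-field splitting; square planar leaves the high-energy d_{x²−y²} orbital empty and maximises CFSE. → square planar.

[IrCl4]^3-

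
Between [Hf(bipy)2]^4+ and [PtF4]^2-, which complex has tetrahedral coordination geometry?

For [Hf(bipy)2]^4+: Ligand charges: 2,2′-bipyridine is neutral. With an overall charge of +4 the hafnium centre must be in the +4 oxidation state. Hf sits in group 4, so the d-electron count is 4 − 4 = 0. A d⁰ ion has no crystal-field stabilisation preference between square planar and tetrahedral, so four ligands adopt the sterically favoured tetrahedral geometry. → tetrahedral.
For [PtF4]^2-: Summing ligand charges against the −2 overall charge gives an oxidation state of +2 for platinum. Platinum is a group-10 element; Pt(II) is therefore d⁸. A 5d d⁸ ion has a large crystal-field splitting; square planar leaves the high-energy d_{x²−y²} orbital empty and maximises CFSE. → square planar.

[Hf(bipy)2]^4+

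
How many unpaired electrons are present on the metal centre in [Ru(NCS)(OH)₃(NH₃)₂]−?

1 unpaired electron

Each isothiocyanate is −1; each hydroxide is −1; ammonia is neutral; balancing the −1 overall charge requires Ru(III).
Ru sits in group 8, so the d-electron count is 8 − 3 = 5.
The spin state decides the count: a 4d ion has a large Δₒ and is invariably low-spin.
An octahedral low-spin d⁵ ion is t₂g⁵e_g⁰, giving 1 unpaired electron.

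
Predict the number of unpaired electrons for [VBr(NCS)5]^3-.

2 unpaired electrons

Ligand charges: each bromide is −1; each isothiocyanate is −1. With an overall charge of −3 the vanadium centre must be in the +3 oxidation state.
Group 5 minus oxidation state 3 gives a d² configuration.
In an octahedral field the d² configuration is t₂g²e_g⁰ (only one arrangement possible), giving 2 unpaired electrons.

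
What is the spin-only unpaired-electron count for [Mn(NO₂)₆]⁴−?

Each nitro (N-bound nitrite) is −1; balancing the −4 overall charge requires Mn(II).
Mn sits in group 7, so the d-electron count is 7 − 2 = 5.
The spin state decides the count: Nitro (N-bound nitrite) is a strong-field ligand (high in the spectrochemical series) for a first-row metal, so the complex is low-spin.
An octahedral low-spin d⁵ ion is t₂g⁵e_g⁰, giving 1 unpaired electron.

1 unpaired electron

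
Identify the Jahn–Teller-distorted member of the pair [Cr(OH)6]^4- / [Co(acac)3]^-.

[Cr(OH)6]^4-: Summing ligand charges against the −4 overall charge gives an oxidation state of +2 for chromium. Group 6 minus oxidation state 2 gives a d⁴ configuration. Hydroxide is a weak-field ligand for a first-row metal, so the complex is high-spin. The t₂g³e_g¹ (high-spin) configuration has an unevenly filled e_g set; the Jahn–Teller theorem predicts a tetragonal distortion (typically axial elongation) to lift the degeneracy.
[Co(acac)3]^-: Summing ligand charges against the −1 overall charge gives an oxidation state of +2 for cobalt. Cobalt is a group-9 element; Co(II) is therefore d⁷. Acetylacetonate is a weak-field ligand for a first-row metal, so the complex is high-spin. The d⁷ configuration leaves the e_g set evenly filled (or empty) — no strong Jahn–Teller driving force.

[Cr(OH)6]^4-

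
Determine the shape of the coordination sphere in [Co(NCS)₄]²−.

tetrahedral

Ligand charges: each isothiocyanate is −1. With an overall charge of −2 the cobalt centre must be in the +2 oxidation state.
Co sits in group 9, so the d-electron count is 9 − 2 = 7.
With 4 monodentate ligands the coordination number is 4.
Isothiocyanate is a weak-field ligand.
For a high-spin 3d d⁷ ion with weak-field ligands the small Δₜ gives little square-planar CFSE advantage, so four ligands adopt the sterically favoured tetrahedral geometry.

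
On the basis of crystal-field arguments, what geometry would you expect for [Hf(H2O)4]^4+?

Ligand charges: water is neutral. With an overall charge of +4 the hafnium centre must be in the +4 oxidation state.
Hafnium is a group-4 element; Hf(IV) is therefore d⁰.
Coordination number: 4.
A d⁰ ion has no crystal-field stabilisation preference between square planar and tetrahedral, so four ligands adopt the sterically favoured tetrahedral geometry.

tetrahedral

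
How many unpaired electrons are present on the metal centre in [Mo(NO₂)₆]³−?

3

Ligand charges: each nitro (N-bound nitrite) is −1. With an overall charge of −3 the molybdenum centre must be in the +3 oxidation state.
Group 6 minus oxidation state 3 gives a d³ configuration.
In an octahedral field the d³ configuration is t₂g³e_g⁰ (only one arrangement possible), giving 3 unpaired electrons.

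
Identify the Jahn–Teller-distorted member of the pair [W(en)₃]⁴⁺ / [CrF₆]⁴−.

[CrF₆]⁴−

[W(en)₃]⁴⁺: Ligand charges: ethylenediamine is neutral. With an overall charge of +4 the tungsten centre must be in the +4 oxidation state. Tungsten is a group-6 element; W(IV) is therefore d². The d² configuration leaves the e_g set evenly filled (or empty) — no strong Jahn–Teller driving force.
[CrF₆]⁴−: Ligand charges: each fluoride is −1. With an overall charge of −4 the chromium centre must be in the +2 oxidation state. Chromium is a group-6 element; Cr(II) is therefore d⁴. Fluoride is a weak-field ligand for a first-row metal, so the complex is high-spin. The t₂g³e_g¹ (high-spin) configuration has an unevenly filled e_g set; the Jahn–Teller theorem predicts a tetragonal distortion (typically axial elongation) to lift the degeneracy.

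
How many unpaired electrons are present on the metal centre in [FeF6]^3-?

Each fluoride is −1; balancing the −3 overall charge requires Fe(III).
Fe sits in group 8, so the d-electron count is 8 − 3 = 5.
The spin state decides the count: Fluoride is a weak-field ligand for a first-row metal, so the complex is high-spin.
An octahedral high-spin d⁵ ion is t₂g³e_g², giving 5 unpaired electrons.

5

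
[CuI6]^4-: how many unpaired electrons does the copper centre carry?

Each iodide is −1; balancing the −4 overall charge requires Cu(II).
Group 11 minus oxidation state 2 gives a d⁹ configuration.
In an octahedral field the d⁹ configuration is t₂g⁶e_g³ (only one arrangement possible), giving 1 unpaired electron.

1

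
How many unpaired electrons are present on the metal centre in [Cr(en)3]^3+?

Summing ligand charges against the +3 overall charge gives an oxidation state of +3 for chromium.
Cr sits in group 6, so the d-electron count is 6 − 3 = 3.
Counting donor atoms: 3×ethylenediamine (bidentate) → 6 donors. Coordination number = 6.
In an octahedral field the d³ configuration is t₂g³e_g⁰ (only one arrangement possible), giving 3 unpaired electrons.

3 unpaired electrons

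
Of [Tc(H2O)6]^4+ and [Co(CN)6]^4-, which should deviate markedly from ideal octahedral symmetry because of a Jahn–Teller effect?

[Tc(H2O)6]^4+: Summing ligand charges against the +4 overall charge gives an oxidation state of +4 for technetium. Group 7 minus oxidation state 4 gives a d³ configuration. The d³ configuration leaves the e_g set evenly filled (or empty) — no strong Jahn–Teller driving force.
[Co(CN)6]^4-: Summing ligand charges against the −4 overall charge gives an oxidation state of +2 for cobalt. Cobalt is a group-9 element; Co(II) is therefore d⁷. Cyanide is a strong-field ligand (high in the spectrochemical series) for a first-row metal, so the complex is low-spin. The t₂g⁶e_g¹ (low-spin) configuration has an unevenly filled e_g set; the Jahn–Teller theorem predicts a tetragonal distortion (typically axial elongation) to lift the degeneracy.

[Co(CN)6]^4-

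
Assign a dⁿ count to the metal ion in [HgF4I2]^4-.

Ligand charges: each fluoride is −1; each iodide is −1. With an overall charge of −4 the mercury centre must be in the +2 oxidation state.
Mercury is a group-12 element; Hg(II) is therefore d¹⁰.

d10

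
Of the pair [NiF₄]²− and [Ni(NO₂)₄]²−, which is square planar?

[Ni(NO₂)₄]²−

For [NiF₄]²−: Summing ligand charges against the −2 overall charge gives an oxidation state of +2 for nickel. Group 10 minus oxidation state 2 gives a d⁸ configuration. Fluoride is a weak-field ligand. With weak-field ligands the CFSE gain from square planar is small, so a 3d d⁸ ion takes the sterically preferred tetrahedral geometry. → tetrahedral.
For [Ni(NO₂)₄]²−: Each nitro (N-bound nitrite) is −1; balancing the −2 overall charge requires Ni(II). Ni sits in group 10, so the d-electron count is 10 − 2 = 8. Nitro (N-bound nitrite) is a strong-field ligand (high in the spectrochemical series). A 3d d⁸ ion with strong-field ligands gains enough CFSE to favour square planar over tetrahedral. → square planar.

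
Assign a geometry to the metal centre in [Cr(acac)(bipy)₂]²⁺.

octahedral

Each acetylacetonate is −1; 2,2′-bipyridine is neutral; balancing the +2 overall charge requires Cr(III).
Chromium is a group-6 element; Cr(III) is therefore d³.
Counting donor atoms: 1×acetylacetonate (bidentate) → 2 donors; 2×2,2′-bipyridine (bidentate) → 4 donors. Coordination number = 6.
Six donors around a single metal centre give an octahedral coordination sphere.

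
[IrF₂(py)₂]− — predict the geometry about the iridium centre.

square planar

Summing ligand charges against the −1 overall charge gives an oxidation state of +1 for iridium.
Iridium is a group-9 element; Ir(I) is therefore d⁸.
With 4 monodentate ligands the coordination number is 4.
A 5d d⁸ ion has a large crystal-field splitting; square planar leaves the high-energy d_{x²−y²} orbital empty and maximises CFSE.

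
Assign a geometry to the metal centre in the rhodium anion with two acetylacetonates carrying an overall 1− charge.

Summing ligand charges against the −1 overall charge gives an oxidation state of +1 for rhodium.
Rhodium is a group-9 element; Rh(I) is therefore d⁸.
Counting donor atoms: 2×acetylacetonate (bidentate) → 4 donors. Coordination number = 4.
A 4d d⁸ ion has a large crystal-field splitting; square planar leaves the high-energy d_{x²−y²} orbital empty and maximises CFSE.

square planar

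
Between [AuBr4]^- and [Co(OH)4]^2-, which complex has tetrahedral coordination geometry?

For [AuBr4]^-: Each bromide is −1; balancing the −1 overall charge requires Au(III). Gold is a group-11 element; Au(III) is therefore d⁸. A 5d d⁸ ion has a large crystal-field splitting; square planar leaves the high-energy d_{x²−y²} orbital empty and maximises CFSE. → square planar.
For [Co(OH)4]^2-: Each hydroxide is −1; balancing the −2 overall charge requires Co(II). Co sits in group 9, so the d-electron count is 9 − 2 = 7. For a high-spin 3d d⁷ ion with weak-field ligands the small Δₜ gives little square-planar CFSE advantage, so four ligands adopt the sterically favoured tetrahedral geometry. → tetrahedral.

[Co(OH)4]^2-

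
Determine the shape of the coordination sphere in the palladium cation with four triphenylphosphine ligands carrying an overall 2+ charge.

square planar

Ligand charges: triphenylphosphine is neutral. With an overall charge of +2 the palladium centre must be in the +2 oxidation state.
Group 10 minus oxidation state 2 gives a d⁸ configuration.
With 4 monodentate ligands the coordination number is 4.
A 4d d⁸ ion has a large crystal-field splitting; square planar leaves the high-energy d_{x²−y²} orbital empty and maximises CFSE.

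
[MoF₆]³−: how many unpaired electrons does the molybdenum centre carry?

3 unpaired electrons

Each fluoride is −1; balancing the −3 overall charge requires Mo(III).
Group 6 minus oxidation state 3 gives a d³ configuration.
In an octahedral field the d³ configuration is t₂g³e_g⁰ (only one arrangement possible), giving 3 unpaired electrons.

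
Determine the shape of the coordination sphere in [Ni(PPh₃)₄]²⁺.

square planar

Triphenylphosphine is neutral; balancing the +2 overall charge requires Ni(II).
Group 10 minus oxidation state 2 gives a d⁸ configuration.
Coordination number: 4.
Triphenylphosphine is a strong-field ligand (high in the spectrochemical series).
A 3d d⁸ ion with strong-field ligands gains enough CFSE to favour square planar over tetrahedral.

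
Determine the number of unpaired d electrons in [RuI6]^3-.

1

Ligand charges: each iodide is −1. With an overall charge of −3 the ruthenium centre must be in the +3 oxidation state.
Ru sits in group 8, so the d-electron count is 8 − 3 = 5.
The spin state decides the count: a 4d ion has a large Δₒ and is invariably low-spin.
An octahedral low-spin d⁵ ion is t₂g⁵e_g⁰, giving 1 unpaired electron.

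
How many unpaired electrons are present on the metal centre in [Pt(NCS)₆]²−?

0 unpaired electrons

Each isothiocyanate is −1; balancing the −2 overall charge requires Pt(IV).
Pt sits in group 10, so the d-electron count is 10 − 4 = 6.
The spin state decides the count: a 5d ion has a large Δₒ and is invariably low-spin.
An octahedral low-spin d⁶ ion is t₂g⁶e_g⁰, giving 0 unpaired electrons.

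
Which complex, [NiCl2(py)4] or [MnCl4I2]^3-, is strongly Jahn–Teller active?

[MnCl4I2]^3-

[NiCl2(py)4]: Summing ligand charges against the 0 overall charge gives an oxidation state of +2 for nickel. Nickel is a group-10 element; Ni(II) is therefore d⁸. The d⁸ configuration leaves the e_g set evenly filled (or empty) — no strong Jahn–Teller driving force.
[MnCl4I2]^3-: Summing ligand charges against the −3 overall charge gives an oxidation state of +3 for manganese. Group 7 minus oxidation state 3 gives a d⁴ configuration. Chloride and iodide are weak-field ligands for a first-row metal, so the complex is high-spin. The t₂g³e_g¹ (high-spin) configuration has an unevenly filled e_g set; the Jahn–Teller theorem predicts a tetragonal distortion (typically axial elongation) to lift the degeneracy.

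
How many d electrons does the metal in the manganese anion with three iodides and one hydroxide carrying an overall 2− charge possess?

Ligand charges: each iodide is −1; each hydroxide is −1. With an overall charge of −2 the manganese centre must be in the +2 oxidation state.
Manganese is a group-7 element; Mn(II) is therefore d⁵.

d5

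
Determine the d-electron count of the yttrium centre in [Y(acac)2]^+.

Each acetylacetonate is −1; balancing the +1 overall charge requires Y(III).
Yttrium is a group-3 element; Y(III) is therefore d⁰.

d0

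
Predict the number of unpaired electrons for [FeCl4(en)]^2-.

Summing ligand charges against the −2 overall charge gives an oxidation state of +2 for iron.
Fe sits in group 8, so the d-electron count is 8 − 2 = 6.
Counting donor atoms: 4×chloride (monodentate) → 4 donors; 1×ethylenediamine (bidentate) → 2 donors. Coordination number = 6.
The spin state decides the count: Chloride is a weak-field ligand for a first-row metal, so the complex is high-spin.
An octahedral high-spin d⁶ ion is t₂g⁴e_g², giving 4 unpaired electrons.

4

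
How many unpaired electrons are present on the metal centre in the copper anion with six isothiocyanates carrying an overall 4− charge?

Summing ligand charges against the −4 overall charge gives an oxidation state of +2 for copper.
Copper is a group-11 element; Cu(II) is therefore d⁹.
In an octahedral field the d⁹ configuration is t₂g⁶e_g³ (only one arrangement possible), giving 1 unpaired electron.

1 unpaired electron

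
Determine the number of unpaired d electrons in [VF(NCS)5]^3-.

2

Each fluoride is −1; each isothiocyanate is −1; balancing the −3 overall charge requires V(III).
Vanadium is a group-5 element; V(III) is therefore d².
In an octahedral field the d² configuration is t₂g²e_g⁰ (only one arrangement possible), giving 2 unpaired electrons.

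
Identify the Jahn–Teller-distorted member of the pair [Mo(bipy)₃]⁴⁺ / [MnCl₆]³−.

[Mo(bipy)₃]⁴⁺: Summing ligand charges against the +4 overall charge gives an oxidation state of +4 for molybdenum. Group 6 minus oxidation state 4 gives a d² configuration. The d² configuration leaves the e_g set evenly filled (or empty) — no strong Jahn–Teller driving force.
[MnCl₆]³−: Summing ligand charges against the −3 overall charge gives an oxidation state of +3 for manganese. Mn sits in group 7, so the d-electron count is 7 − 3 = 4. Chloride is a weak-field ligand for a first-row metal, so the complex is high-spin. The t₂g³e_g¹ (high-spin) configuration has an unevenly filled e_g set; the Jahn–Teller theorem predicts a tetragonal distortion (typically axial elongation) to lift the degeneracy.

[MnCl₆]³−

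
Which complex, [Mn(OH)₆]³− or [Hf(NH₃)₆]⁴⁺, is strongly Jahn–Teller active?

[Mn(OH)₆]³−

[Mn(OH)₆]³−: Summing ligand charges against the −3 overall charge gives an oxidation state of +3 for manganese. Group 7 minus oxidation state 3 gives a d⁴ configuration. Hydroxide is a weak-field ligand for a first-row metal, so the complex is high-spin. The t₂g³e_g¹ (high-spin) configuration has an unevenly filled e_g set; the Jahn–Teller theorem predicts a tetragonal distortion (typically axial elongation) to lift the degeneracy.
[Hf(NH₃)₆]⁴⁺: Ligand charges: ammonia is neutral. With an overall charge of +4 the hafnium centre must be in the +4 oxidation state. Group 4 minus oxidation state 4 gives a d⁰ configuration. The d⁰ configuration leaves the e_g set evenly filled (or empty) — no strong Jahn–Teller driving force.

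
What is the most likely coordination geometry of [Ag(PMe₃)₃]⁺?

Summing ligand charges against the +1 overall charge gives an oxidation state of +1 for silver.
Ag sits in group 11, so the d-electron count is 11 − 1 = 10.
With 3 monodentate ligands the coordination number is 3.
Three ligands around a d¹⁰ centre minimise repulsion in a trigonal-planar arrangement.

trigonal planar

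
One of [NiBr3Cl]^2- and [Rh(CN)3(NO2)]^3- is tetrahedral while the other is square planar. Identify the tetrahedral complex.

For [NiBr3Cl]^2-: Ligand charges: each bromide is −1; each chloride is −1. With an overall charge of −2 the nickel centre must be in the +2 oxidation state. Ni sits in group 10, so the d-electron count is 10 − 2 = 8. Bromide and chloride are weak-field ligands. With weak-field ligands the CFSE gain from square planar is small, so a 3d d⁸ ion takes the sterically preferred tetrahedral geometry. → tetrahedral.
For [Rh(CN)3(NO2)]^3-: Each cyanide is −1; each nitro (N-bound nitrite) is −1; balancing the −3 overall charge requires Rh(I). Group 9 minus oxidation state 1 gives a d⁸ configuration. A 4d d⁸ ion has a large crystal-field splitting; square planar leaves the high-energy d_{x²−y²} orbital empty and maximises CFSE. → square planar.

[NiBr3Cl]^2-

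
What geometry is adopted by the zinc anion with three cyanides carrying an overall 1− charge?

trigonal planar

Summing ligand charges against the −1 overall charge gives an oxidation state of +2 for zinc.
Group 12 minus oxidation state 2 gives a d¹⁰ configuration.
With 3 monodentate ligands the coordination number is 3.
Three ligands around a d¹⁰ centre minimise repulsion in a trigonal-planar arrangement.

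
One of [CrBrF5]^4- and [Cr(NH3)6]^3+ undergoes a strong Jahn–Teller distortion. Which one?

[CrBrF5]^4-

[CrBrF5]^4-: Ligand charges: each bromide is −1; each fluoride is −1. With an overall charge of −4 the chromium centre must be in the +2 oxidation state. Cr sits in group 6, so the d-electron count is 6 − 2 = 4. Bromide and fluoride are weak-field ligands for a first-row metal, so the complex is high-spin. The t₂g³e_g¹ (high-spin) configuration has an unevenly filled e_g set; the Jahn–Teller theorem predicts a tetragonal distortion (typically axial elongation) to lift the degeneracy.
[Cr(NH3)6]^3+: Ammonia is neutral; balancing the +3 overall charge requires Cr(III). Chromium is a group-6 element; Cr(III) is therefore d³. The d³ configuration leaves the e_g set evenly filled (or empty) — no strong Jahn–Teller driving force.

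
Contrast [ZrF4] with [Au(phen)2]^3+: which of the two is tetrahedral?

[ZrF4]

For [ZrF4]: Summing ligand charges against the 0 overall charge gives an oxidation state of +4 for zirconium. Group 4 minus oxidation state 4 gives a d⁰ configuration. A d⁰ ion has no crystal-field stabilisation preference between square planar and tetrahedral, so four ligands adopt the sterically favoured tetrahedral geometry. → tetrahedral.
For [Au(phen)2]^3+: 1,10-phenanthroline is neutral; balancing the +3 overall charge requires Au(III). Au sits in group 11, so the d-electron count is 11 − 3 = 8. A 5d d⁸ ion has a large crystal-field splitting; square planar leaves the high-energy d_{x²−y²} orbital empty and maximises CFSE. → square planar.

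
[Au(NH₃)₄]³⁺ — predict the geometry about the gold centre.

square planar

Summing ligand charges against the +3 overall charge gives an oxidation state of +3 for gold.
Gold is a group-11 element; Au(III) is therefore d⁸.
With 4 monodentate ligands the coordination number is 4.
A 5d d⁸ ion has a large crystal-field splitting; square planar leaves the high-energy d_{x²−y²} orbital empty and maximises CFSE.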